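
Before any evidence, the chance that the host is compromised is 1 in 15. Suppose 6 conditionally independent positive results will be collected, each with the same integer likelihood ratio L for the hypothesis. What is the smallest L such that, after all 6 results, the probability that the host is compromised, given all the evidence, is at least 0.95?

Prior odds = (1/15)/(14/15) = 1/14.
Target odds = 0.95/0.05 = 19.
Need L⁶ ≥ 19 ÷ (1/14) = 266.
2⁶ = 64 < 266 ≤ 729 = 3⁶, so L = 3.

3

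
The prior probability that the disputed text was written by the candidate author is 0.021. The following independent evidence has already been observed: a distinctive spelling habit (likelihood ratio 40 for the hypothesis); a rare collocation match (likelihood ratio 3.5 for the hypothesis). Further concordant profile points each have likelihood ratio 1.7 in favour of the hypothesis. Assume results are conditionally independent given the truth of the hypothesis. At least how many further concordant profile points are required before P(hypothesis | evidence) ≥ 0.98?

Prior odds = 0.021/0.979 = 21/979.
Combined Bayes factor of the evidence already in hand = 40 × 3.5 = 140.
Odds after that evidence = (21/979) × 140 = 2940/979.
Target odds = 0.98/0.02 = 49.
Need 1.7ⁿ ≥ 49 ÷ (2940/979) = 979/60.
1.7⁵ = 1419857/100000 falls short of 979/60 but 1.7⁶ = 24137569/1000000 reaches it, so n = 6.

6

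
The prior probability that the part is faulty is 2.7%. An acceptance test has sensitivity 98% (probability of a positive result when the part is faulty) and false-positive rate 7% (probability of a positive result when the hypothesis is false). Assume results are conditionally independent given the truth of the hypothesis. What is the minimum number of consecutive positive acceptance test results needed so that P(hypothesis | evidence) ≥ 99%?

Prior odds: 0.027 ÷ 0.973 = 27/973.
Likelihood ratio of a positive result = 0.98/0.07 = 14.
Target odds: 0.99 ÷ 0.01 = 99.
Need (27/973) × 14ⁿ ≥ 99, i.e. 14ⁿ ≥ 10703/3.
14³ = 2744 falls short of 10703/3 but 14⁴ = 38416 reaches it, so n = 4.

4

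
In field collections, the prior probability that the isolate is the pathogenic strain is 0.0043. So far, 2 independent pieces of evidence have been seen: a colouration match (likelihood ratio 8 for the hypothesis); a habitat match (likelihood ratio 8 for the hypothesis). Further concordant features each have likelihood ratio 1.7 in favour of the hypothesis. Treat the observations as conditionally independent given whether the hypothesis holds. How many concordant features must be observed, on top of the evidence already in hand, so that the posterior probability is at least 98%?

10

Prior odds = 0.0043/0.9957 = 43/9957.
Combined Bayes factor of the evidence already in hand = 8 × 8 = 64.
Odds after that evidence = (43/9957) × 64 = 2752/9957.
Target odds = 0.98/0.02 = 49.
Need 1.7ⁿ ≥ 49 ÷ (2752/9957) = 487893/2752.
1.7⁹ ≈118.588 falls short of 487893/2752 but 1.7¹⁰ ≈201.599 reaches it, so n = 10.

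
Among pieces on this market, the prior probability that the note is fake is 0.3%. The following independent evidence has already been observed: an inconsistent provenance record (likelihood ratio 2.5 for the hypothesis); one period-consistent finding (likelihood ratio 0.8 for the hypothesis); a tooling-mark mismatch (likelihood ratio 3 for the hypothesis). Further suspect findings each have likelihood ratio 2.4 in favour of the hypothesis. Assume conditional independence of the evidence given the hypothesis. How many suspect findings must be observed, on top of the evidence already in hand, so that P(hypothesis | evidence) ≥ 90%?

8

Prior odds = 0.003/0.997 = 3/997.
Combined Bayes factor of the evidence already in hand = 2.5 × 0.8 × 3 = 6.
Odds after that evidence = (3/997) × 6 = 18/997.
Target odds = 0.9/0.1 = 9.
Need 2.4ⁿ ≥ 9 ÷ (18/997) = 498.5.
2.4⁷ = 35831808/78125 falls short of 498.5 but 2.4⁸ = 429981696/390625 reaches it, so n = 8.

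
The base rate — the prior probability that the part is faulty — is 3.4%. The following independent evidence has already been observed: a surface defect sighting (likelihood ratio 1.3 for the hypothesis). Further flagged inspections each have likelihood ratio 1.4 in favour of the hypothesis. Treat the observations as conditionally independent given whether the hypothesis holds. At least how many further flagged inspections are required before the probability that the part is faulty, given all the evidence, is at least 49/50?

Prior odds = 0.034/0.966 = 17/483.
Bayes factor of the evidence already in hand = 1.3.
Odds after that evidence = (17/483) × 1.3 = 221/4830.
Target odds = 0.98/0.02 = 49.
Need 1.4ⁿ ≥ 49 ÷ (221/4830) = 236670/221.
1.4²⁰ ≈836.683 falls short of 236670/221 but 1.4²¹ ≈1171.36 reaches it, so n = 21.

21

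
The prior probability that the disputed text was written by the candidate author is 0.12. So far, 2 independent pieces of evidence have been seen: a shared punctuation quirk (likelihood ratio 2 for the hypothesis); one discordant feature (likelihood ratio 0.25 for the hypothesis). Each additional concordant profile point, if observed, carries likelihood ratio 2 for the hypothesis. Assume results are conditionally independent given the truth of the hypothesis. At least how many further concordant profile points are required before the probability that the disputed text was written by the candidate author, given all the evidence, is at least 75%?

Prior odds = 0.12/0.88 = 3/22.
Combined Bayes factor of the evidence already in hand = 2 × 0.25 = 0.5.
Odds after that evidence = (3/22) × 0.5 = 3/44.
Target odds = 0.75/0.25 = 3.
Need 2ⁿ ≥ 3 ÷ (3/44) = 44.
2⁵ = 32 falls short of 44 but 2⁶ = 64 reaches it, so n = 6.

6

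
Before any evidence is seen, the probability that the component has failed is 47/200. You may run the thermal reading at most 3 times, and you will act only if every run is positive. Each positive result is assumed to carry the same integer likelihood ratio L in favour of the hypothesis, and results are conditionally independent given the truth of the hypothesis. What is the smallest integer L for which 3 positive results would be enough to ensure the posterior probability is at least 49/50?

6

Prior odds = 0.235/0.765 = 47/153.
Target odds = 0.98/0.02 = 49.
Need L³ ≥ 49 ÷ (47/153) = 7497/47.
5³ = 125 < 7497/47 ≤ 216 = 6³, so L = 6.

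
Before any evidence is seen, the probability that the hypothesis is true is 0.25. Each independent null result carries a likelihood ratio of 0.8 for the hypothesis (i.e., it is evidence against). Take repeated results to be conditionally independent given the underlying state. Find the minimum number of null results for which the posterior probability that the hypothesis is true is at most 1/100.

16

Prior odds = 0.25/0.75 = 1/3.
Likelihood ratio per null result = 0.8.
Target odds: 0.01 ÷ 0.99 = 1/99.
Need (1/3) × 0.8ⁿ ≤ 1/99, i.e. 0.8ⁿ ≤ 1/33.
0.8¹⁵ ≈0.0351844 is still above 1/33 but 0.8¹⁶ ≈0.0281475 is at or below it, so n = 16.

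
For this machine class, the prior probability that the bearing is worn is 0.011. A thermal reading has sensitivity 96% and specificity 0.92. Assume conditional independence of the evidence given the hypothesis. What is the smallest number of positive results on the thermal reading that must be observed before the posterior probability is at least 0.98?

Prior odds: 0.011 ÷ 0.989 = 11/989.
False-positive rate = 1 − 0.92 = 0.08; likelihood ratio of a positive = 0.96/0.08 = 12.
Target odds: 0.98 ÷ 0.02 = 49.
Require 12ⁿ ≥ 49 ÷ (11/989) = 48461/11.
12³ = 1728 falls short of 48461/11 but 12⁴ = 20736 reaches it, so n = 4.

4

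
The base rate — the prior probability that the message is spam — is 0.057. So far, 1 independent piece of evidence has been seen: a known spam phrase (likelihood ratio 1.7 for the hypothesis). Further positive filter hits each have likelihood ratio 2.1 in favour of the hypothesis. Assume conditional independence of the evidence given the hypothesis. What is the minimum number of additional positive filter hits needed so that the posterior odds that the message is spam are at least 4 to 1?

Prior odds = 0.057/0.943 = 57/943.
Bayes factor of the evidence already in hand = 1.7.
Odds after that evidence = (57/943) × 1.7 = 969/9430.
Target odds = 4.
Need 2.1ⁿ ≥ 4 ÷ (969/9430) = 37720/969.
2.1⁴ = 19.4481 falls short of 37720/969 but 2.1⁵ = 4084101/100000 reaches it, so n = 5.

5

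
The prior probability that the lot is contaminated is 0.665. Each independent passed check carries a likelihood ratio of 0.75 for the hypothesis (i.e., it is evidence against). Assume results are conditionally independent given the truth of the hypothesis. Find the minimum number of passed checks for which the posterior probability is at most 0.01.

Prior odds: 0.665 ÷ 0.335 = 133/67.
Likelihood ratio per passed check = 0.75.
Target odds: 0.01 ÷ 0.99 = 1/99.
Need (133/67) × 0.75ⁿ ≤ 1/99, i.e. 0.75ⁿ ≤ 67/13167.
0.75¹⁸ ≈0.00563771 is still above 67/13167 but 0.75¹⁹ ≈0.00422828 is at or below it, so n = 19.

19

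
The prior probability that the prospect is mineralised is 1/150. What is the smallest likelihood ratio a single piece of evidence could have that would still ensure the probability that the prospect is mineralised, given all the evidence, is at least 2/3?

298

Prior odds = (1/150)/(149/150) = 1/149.
Target odds = (2/3)/(1/3) = 2.
Required Bayes factor = 2 ÷ (1/149) = 298.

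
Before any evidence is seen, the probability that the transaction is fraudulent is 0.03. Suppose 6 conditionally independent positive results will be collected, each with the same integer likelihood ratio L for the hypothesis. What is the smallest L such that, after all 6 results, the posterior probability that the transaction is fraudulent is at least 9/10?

Prior odds = 0.03/0.97 = 3/97.
Target odds = 0.9/0.1 = 9.
Need L⁶ ≥ 9 ÷ (3/97) = 291.
2⁶ = 64 < 291 ≤ 729 = 3⁶, so L = 3.

3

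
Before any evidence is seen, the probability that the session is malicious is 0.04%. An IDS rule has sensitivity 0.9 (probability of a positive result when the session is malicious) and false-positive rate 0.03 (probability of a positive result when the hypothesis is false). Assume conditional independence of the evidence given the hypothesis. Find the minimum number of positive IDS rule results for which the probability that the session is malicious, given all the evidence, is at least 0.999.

5

Prior odds = 0.0004/0.9996 = 1/2499.
Likelihood ratio of a positive result = 0.9/0.03 = 30.
Target posterior odds = 0.999/0.001 = 999.
Require 30ⁿ ≥ 999 ÷ (1/2499) = 2496501.
30⁴ = 810000 falls short of 2496501 but 30⁵ = 24300000 reaches it, so n = 5.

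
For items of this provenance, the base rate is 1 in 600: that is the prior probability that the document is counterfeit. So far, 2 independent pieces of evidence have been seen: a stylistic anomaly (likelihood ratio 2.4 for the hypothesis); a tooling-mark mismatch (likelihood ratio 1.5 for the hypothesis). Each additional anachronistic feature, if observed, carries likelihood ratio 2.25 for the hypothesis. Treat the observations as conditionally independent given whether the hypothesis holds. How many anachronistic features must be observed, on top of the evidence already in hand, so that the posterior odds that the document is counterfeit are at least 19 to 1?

Prior odds = (1/600)/(599/600) = 1/599.
Combined Bayes factor of the evidence already in hand = 2.4 × 1.5 = 3.6.
Odds after that evidence = (1/599) × 3.6 = 18/2995.
Target odds = 19.
Need 2.25ⁿ ≥ 19 ÷ (18/2995) = 56905/18.
2.25⁹ = 387420489/262144 falls short of 56905/18 but 2.25¹⁰ ≈3325.26 reaches it, so n = 10.

10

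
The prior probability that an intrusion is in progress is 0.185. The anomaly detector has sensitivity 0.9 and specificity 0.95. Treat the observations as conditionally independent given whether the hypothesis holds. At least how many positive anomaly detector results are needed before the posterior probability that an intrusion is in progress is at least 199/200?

Prior odds = 0.185/0.815 = 37/163.
False-positive rate = 1 − 0.95 = 0.05; likelihood ratio of a positive = 0.9/0.05 = 18.
Target posterior odds = 0.995/0.005 = 199.
Require 18ⁿ ≥ 199 ÷ (37/163) = 32437/37.
18² = 324 falls short of 32437/37 but 18³ = 5832 reaches it, so n = 3.

3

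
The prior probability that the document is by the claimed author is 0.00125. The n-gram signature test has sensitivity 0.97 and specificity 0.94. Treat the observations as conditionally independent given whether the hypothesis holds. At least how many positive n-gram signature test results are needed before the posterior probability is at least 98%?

4

Prior odds: 0.00125 ÷ 0.99875 = 1/799.
False-positive rate = 1 − 0.94 = 0.06; likelihood ratio of a positive = 0.97/0.06 = 97/6.
Target posterior odds = 0.98/0.02 = 49.
Need (1/799) × (97/6)ⁿ ≥ 49, i.e. (97/6)ⁿ ≥ 39151.
(97/6)³ = 912673/216 falls short of 39151 but (97/6)⁴ = 88529281/1296 reaches it, so n = 4.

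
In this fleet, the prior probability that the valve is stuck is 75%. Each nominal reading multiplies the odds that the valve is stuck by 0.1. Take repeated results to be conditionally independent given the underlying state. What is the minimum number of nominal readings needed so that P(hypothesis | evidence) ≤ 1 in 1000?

Prior odds = 0.75/0.25 = 3.
Likelihood ratio per nominal reading = 0.1.
Target odds: 0.001 ÷ 0.999 = 1/999.
Require 0.1ⁿ ≤ 1/999 ÷ 3 = 1/2997.
0.1³ = 0.001 is still above 1/2997 but 0.1⁴ = 0.0001 is at or below it, so n = 4.

4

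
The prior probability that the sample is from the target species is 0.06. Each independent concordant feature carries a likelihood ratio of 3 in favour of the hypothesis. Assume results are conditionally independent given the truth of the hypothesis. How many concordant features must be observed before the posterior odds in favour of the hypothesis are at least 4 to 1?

Prior odds = 0.06/0.94 = 3/47.
Likelihood ratio per concordant feature = 3.
Target odds = 4.
Need (3/47) × 3ⁿ ≥ 4, i.e. 3ⁿ ≥ 188/3.
3³ = 27 falls short of 188/3 but 3⁴ = 81 reaches it, so n = 4.

4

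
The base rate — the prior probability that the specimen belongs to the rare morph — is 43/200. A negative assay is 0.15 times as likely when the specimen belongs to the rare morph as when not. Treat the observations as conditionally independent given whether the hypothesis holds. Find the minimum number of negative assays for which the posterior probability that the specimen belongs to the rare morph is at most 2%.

Prior odds: 0.215 ÷ 0.785 = 43/157.
Likelihood ratio per negative assay = 0.15.
Target odds: 0.02 ÷ 0.98 = 1/49.
Require 0.15ⁿ ≤ 1/49 ÷ (43/157) = 157/2107.
0.15¹ = 0.15 is still above 157/2107 but 0.15² = 0.0225 is at or below it, so n = 2.

2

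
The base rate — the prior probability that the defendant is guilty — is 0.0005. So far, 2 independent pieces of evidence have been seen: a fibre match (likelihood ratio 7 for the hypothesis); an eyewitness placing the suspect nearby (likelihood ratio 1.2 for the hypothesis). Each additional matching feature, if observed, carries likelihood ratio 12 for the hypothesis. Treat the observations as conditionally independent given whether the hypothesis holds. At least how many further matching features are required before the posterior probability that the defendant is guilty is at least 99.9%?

5

Prior odds = 0.0005/0.9995 = 1/1999.
Combined Bayes factor of the evidence already in hand = 7 × 1.2 = 8.4.
Odds after that evidence = (1/1999) × 8.4 = 42/9995.
Target odds = 0.999/0.001 = 999.
Need 12ⁿ ≥ 999 ÷ (42/9995) = 3328335/14.
12⁴ = 20736 falls short of 3328335/14 but 12⁵ = 248832 reaches it, so n = 5.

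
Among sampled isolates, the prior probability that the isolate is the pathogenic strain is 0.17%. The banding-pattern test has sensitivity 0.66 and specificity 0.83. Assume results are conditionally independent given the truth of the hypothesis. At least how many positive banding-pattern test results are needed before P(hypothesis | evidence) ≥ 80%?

Prior odds: 0.0017 ÷ 0.9983 = 17/9983.
False-positive rate = 1 − 0.83 = 0.17; likelihood ratio of a positive = 0.66/0.17 = 66/17.
Target posterior odds = 0.8/0.2 = 4.
Require (66/17)ⁿ ≥ 4 ÷ (17/9983) = 39932/17.
(66/17)⁵ ≈882.013 falls short of 39932/17 but (66/17)⁶ ≈3424.29 reaches it, so n = 6.

6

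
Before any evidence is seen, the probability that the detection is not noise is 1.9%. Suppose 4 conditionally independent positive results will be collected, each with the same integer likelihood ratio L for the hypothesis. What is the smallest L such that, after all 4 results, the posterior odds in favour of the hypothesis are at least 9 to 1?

Prior odds = 0.019/0.981 = 19/981.
Target odds = 9.
Need L⁴ ≥ 9 ÷ (19/981) = 8829/19.
4⁴ = 256 < 8829/19 ≤ 625 = 5⁴, so L = 5.

5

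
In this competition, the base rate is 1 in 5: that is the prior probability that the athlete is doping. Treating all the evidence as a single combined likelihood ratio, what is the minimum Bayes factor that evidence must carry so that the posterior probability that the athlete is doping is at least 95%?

Prior odds = 0.2/0.8 = 0.25.
Target odds = 0.95/0.05 = 19.
Required Bayes factor = 19 ÷ 0.25 = 76.

76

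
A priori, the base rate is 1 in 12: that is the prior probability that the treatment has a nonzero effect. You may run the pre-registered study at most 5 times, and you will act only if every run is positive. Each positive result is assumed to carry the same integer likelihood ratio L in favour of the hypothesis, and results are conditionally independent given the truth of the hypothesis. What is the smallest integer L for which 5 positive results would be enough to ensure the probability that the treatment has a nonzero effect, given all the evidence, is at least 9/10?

Prior odds = (1/12)/(11/12) = 1/11.
Target odds = 0.9/0.1 = 9.
Need L⁵ ≥ 9 ÷ (1/11) = 99.
2⁵ = 32 < 99 ≤ 243 = 3⁵, so L = 3.

3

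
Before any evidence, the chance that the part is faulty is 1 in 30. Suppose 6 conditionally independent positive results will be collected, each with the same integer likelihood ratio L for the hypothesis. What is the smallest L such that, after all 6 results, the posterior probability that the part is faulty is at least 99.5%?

5

Prior odds = (1/30)/(29/30) = 1/29.
Target odds = 0.995/0.005 = 199.
Need L⁶ ≥ 199 ÷ (1/29) = 5771.
4⁶ = 4096 < 5771 ≤ 15625 = 5⁶, so L = 5.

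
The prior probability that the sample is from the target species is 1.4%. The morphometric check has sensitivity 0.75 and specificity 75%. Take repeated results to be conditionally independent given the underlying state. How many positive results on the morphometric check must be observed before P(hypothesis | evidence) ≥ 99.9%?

11

Prior odds: 0.014 ÷ 0.986 = 7/493.
False-positive rate = 1 − 0.75 = 0.25; likelihood ratio of a positive = 0.75/0.25 = 3.
Target posterior odds = 0.999/0.001 = 999.
Need (7/493) × 3ⁿ ≥ 999, i.e. 3ⁿ ≥ 492507/7.
3¹⁰ = 59049 falls short of 492507/7 but 3¹¹ = 177147 reaches it, so n = 11.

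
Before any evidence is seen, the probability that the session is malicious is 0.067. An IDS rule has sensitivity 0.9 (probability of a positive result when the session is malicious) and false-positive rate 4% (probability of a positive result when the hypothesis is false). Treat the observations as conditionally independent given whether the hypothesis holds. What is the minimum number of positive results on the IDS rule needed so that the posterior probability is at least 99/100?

Prior odds: 0.067 ÷ 0.933 = 67/933.
Likelihood ratio of a positive result = 0.9/0.04 = 22.5.
Target odds: 0.99 ÷ 0.01 = 99.
Need (67/933) × 22.5ⁿ ≥ 99, i.e. 22.5ⁿ ≥ 92367/67.
22.5² = 506.25 falls short of 92367/67 but 22.5³ = 11390.625 reaches it, so n = 3.

3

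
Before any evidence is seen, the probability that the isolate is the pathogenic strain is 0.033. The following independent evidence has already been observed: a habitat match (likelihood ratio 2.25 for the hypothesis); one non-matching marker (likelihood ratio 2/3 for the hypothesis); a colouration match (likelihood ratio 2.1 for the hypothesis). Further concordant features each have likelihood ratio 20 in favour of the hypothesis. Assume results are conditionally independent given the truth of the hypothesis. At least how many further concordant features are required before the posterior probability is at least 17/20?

Prior odds = 0.033/0.967 = 33/967.
Combined Bayes factor of the evidence already in hand = 2.25 × (2/3) × 2.1 = 3.15.
Odds after that evidence = (33/967) × 3.15 = 2079/19340.
Target odds = 0.85/0.15 = 17/3.
Need 20ⁿ ≥ 17/3 ÷ (2079/19340) = 328780/6237.
20¹ = 20 falls short of 328780/6237 but 20² = 400 reaches it, so n = 2.

2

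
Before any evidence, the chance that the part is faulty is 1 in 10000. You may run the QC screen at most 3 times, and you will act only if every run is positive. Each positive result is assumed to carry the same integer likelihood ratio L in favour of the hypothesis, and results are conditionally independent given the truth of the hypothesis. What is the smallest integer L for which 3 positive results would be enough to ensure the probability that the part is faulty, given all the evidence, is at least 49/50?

Prior odds = 0.0001/0.9999 = 1/9999.
Target odds = 0.98/0.02 = 49.
Need L³ ≥ 49 ÷ (1/9999) = 489951.
78³ = 474552 < 489951 ≤ 493039 = 79³, so L = 79.

79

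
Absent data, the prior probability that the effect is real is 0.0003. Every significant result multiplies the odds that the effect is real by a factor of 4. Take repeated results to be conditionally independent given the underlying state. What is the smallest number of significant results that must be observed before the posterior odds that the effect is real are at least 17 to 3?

8

Prior odds: 0.0003 ÷ 0.9997 = 3/9997.
Likelihood ratio per significant result = 4.
Target odds = 17/3.
Need (3/9997) × 4ⁿ ≥ 17/3, i.e. 4ⁿ ≥ 169949/9.
4⁷ = 16384 falls short of 169949/9 but 4⁸ = 65536 reaches it, so n = 8.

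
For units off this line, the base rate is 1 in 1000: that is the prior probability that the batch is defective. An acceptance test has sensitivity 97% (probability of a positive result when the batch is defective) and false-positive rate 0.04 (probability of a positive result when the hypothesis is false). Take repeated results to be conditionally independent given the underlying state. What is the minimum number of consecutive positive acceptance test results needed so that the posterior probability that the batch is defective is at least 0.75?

3

Prior odds = 0.001/0.999 = 1/999.
Likelihood ratio of a positive result = 0.97/0.04 = 24.25.
Target odds: 0.75 ÷ 0.25 = 3.
Require 24.25ⁿ ≥ 3 ÷ (1/999) = 2997.
24.25² = 588.0625 falls short of 2997 but 24.25³ = 912673/64 reaches it, so n = 3.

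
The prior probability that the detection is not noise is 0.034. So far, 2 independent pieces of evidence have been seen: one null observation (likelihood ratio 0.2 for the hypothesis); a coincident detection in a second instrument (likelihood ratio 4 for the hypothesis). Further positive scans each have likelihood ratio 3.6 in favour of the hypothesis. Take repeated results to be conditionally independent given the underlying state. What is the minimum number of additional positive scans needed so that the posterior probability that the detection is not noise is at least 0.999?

9

Prior odds = 0.034/0.966 = 17/483.
Combined Bayes factor of the evidence already in hand = 0.2 × 4 = 0.8.
Odds after that evidence = (17/483) × 0.8 = 68/2415.
Target odds = 0.999/0.001 = 999.
Need 3.6ⁿ ≥ 999 ÷ (68/2415) = 2412585/68.
3.6⁸ ≈28211.1 falls short of 2412585/68 but 3.6⁹ ≈101560 reaches it, so n = 9.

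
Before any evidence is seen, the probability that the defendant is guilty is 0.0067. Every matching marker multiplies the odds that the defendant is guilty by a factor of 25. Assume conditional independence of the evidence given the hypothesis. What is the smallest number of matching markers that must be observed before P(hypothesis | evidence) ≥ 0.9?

Prior odds: 0.0067 ÷ 0.9933 = 67/9933.
Likelihood ratio per matching marker = 25.
Target odds: 0.9 ÷ 0.1 = 9.
Need (67/9933) × 25ⁿ ≥ 9, i.e. 25ⁿ ≥ 89397/67.
25² = 625 falls short of 89397/67 but 25³ = 15625 reaches it, so n = 3.

3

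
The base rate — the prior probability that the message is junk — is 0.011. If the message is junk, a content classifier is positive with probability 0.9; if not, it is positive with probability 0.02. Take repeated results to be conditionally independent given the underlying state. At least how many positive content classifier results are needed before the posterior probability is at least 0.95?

Prior odds: 0.011 ÷ 0.989 = 11/989.
Likelihood ratio of a positive = 0.9/0.02 = 45.
Target odds: 0.95 ÷ 0.05 = 19.
Require 45ⁿ ≥ 19 ÷ (11/989) = 18791/11.
45¹ = 45 falls short of 18791/11 but 45² = 2025 reaches it, so n = 2.

2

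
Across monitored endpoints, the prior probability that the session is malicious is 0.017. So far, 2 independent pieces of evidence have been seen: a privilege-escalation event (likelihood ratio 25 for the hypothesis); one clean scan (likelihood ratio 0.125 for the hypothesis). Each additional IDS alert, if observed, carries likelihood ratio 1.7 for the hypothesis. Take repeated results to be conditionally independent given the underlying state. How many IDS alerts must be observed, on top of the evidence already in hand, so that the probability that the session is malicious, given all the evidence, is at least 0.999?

Prior odds = 0.017/0.983 = 17/983.
Combined Bayes factor of the evidence already in hand = 25 × 0.125 = 3.125.
Odds after that evidence = (17/983) × 3.125 = 425/7864.
Target odds = 0.999/0.001 = 999.
Need 1.7ⁿ ≥ 999 ÷ (425/7864) = 7856136/425.
1.7¹⁸ ≈14063.1 falls short of 7856136/425 but 1.7¹⁹ ≈23907.2 reaches it, so n = 19.

19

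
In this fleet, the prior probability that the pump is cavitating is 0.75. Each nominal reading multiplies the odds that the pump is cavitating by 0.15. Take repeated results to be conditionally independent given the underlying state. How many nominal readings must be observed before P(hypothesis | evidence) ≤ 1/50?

3

Prior odds: 0.75 ÷ 0.25 = 3.
Likelihood ratio per nominal reading = 0.15.
Target posterior odds = 0.02/0.98 = 1/49.
Require 0.15ⁿ ≤ 1/49 ÷ 3 = 1/147.
0.15² = 0.0225 is still above 1/147 but 0.15³ = 0.003375 is at or below it, so n = 3.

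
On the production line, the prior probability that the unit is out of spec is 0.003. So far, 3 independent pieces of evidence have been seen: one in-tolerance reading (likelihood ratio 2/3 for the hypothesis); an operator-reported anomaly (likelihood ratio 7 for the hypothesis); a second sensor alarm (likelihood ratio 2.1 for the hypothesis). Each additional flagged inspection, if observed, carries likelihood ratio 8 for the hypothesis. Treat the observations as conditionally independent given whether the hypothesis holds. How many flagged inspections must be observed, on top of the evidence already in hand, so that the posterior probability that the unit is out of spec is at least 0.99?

Prior odds = 0.003/0.997 = 3/997.
Combined Bayes factor of the evidence already in hand = (2/3) × 7 × 2.1 = 9.8.
Odds after that evidence = (3/997) × 9.8 = 147/4985.
Target odds = 0.99/0.01 = 99.
Need 8ⁿ ≥ 99 ÷ (147/4985) = 164505/49.
8³ = 512 falls short of 164505/49 but 8⁴ = 4096 reaches it, so n = 4.

4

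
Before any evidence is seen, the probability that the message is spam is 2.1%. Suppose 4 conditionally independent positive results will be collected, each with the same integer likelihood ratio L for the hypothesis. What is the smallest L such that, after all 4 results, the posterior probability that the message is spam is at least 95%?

6

Prior odds = 0.021/0.979 = 21/979.
Target odds = 0.95/0.05 = 19.
Need L⁴ ≥ 19 ÷ (21/979) = 18601/21.
5⁴ = 625 < 18601/21 ≤ 1296 = 6⁴, so L = 6.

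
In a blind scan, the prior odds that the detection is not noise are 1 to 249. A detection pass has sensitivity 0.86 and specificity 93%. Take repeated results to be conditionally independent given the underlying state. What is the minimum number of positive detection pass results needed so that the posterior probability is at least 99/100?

Prior odds = 1/249.
False-positive rate = 1 − 0.93 = 0.07; likelihood ratio of a positive = 0.86/0.07 = 86/7.
Target odds: 0.99 ÷ 0.01 = 99.
Require (86/7)ⁿ ≥ 99 ÷ (1/249) = 24651.
(86/7)⁴ = 54700816/2401 falls short of 24651 but (86/7)⁵ ≈279899 reaches it, so n = 5.

5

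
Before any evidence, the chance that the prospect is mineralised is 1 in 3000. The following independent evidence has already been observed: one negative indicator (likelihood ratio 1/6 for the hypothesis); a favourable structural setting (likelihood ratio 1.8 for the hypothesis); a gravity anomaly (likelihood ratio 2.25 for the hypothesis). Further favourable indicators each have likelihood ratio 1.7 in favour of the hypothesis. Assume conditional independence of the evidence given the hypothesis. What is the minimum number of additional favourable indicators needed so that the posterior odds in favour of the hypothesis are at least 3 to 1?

18

Prior odds = (1/3000)/(2999/3000) = 1/2999.
Combined Bayes factor of the evidence already in hand = (1/6) × 1.8 × 2.25 = 0.675.
Odds after that evidence = (1/2999) × 0.675 = 27/119960.
Target odds = 3.
Need 1.7ⁿ ≥ 3 ÷ (27/119960) = 119960/9.
1.7¹⁷ ≈8272.4 falls short of 119960/9 but 1.7¹⁸ ≈14063.1 reaches it, so n = 18.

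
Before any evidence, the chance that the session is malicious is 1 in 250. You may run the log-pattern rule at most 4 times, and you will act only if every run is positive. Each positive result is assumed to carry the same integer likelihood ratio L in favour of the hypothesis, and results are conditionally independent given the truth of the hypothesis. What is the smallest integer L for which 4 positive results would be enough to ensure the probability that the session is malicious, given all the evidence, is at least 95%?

Prior odds = 0.004/0.996 = 1/249.
Target odds = 0.95/0.05 = 19.
Need L⁴ ≥ 19 ÷ (1/249) = 4731.
8⁴ = 4096 < 4731 ≤ 6561 = 9⁴, so L = 9.

9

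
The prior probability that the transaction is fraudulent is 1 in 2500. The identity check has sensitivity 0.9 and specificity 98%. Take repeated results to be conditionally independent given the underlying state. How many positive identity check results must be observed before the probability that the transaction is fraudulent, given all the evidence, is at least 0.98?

Prior odds: 0.0004 ÷ 0.9996 = 1/2499.
False-positive rate = 1 − 0.98 = 0.02; likelihood ratio of a positive = 0.9/0.02 = 45.
Target odds: 0.98 ÷ 0.02 = 49.
Need (1/2499) × 45ⁿ ≥ 49, i.e. 45ⁿ ≥ 122451.
45³ = 91125 falls short of 122451 but 45⁴ = 4100625 reaches it, so n = 4.

4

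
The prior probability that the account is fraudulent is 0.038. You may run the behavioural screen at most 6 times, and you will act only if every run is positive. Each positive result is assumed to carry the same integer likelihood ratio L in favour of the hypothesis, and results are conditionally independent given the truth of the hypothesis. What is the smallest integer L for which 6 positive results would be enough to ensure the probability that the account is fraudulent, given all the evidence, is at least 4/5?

Prior odds = 0.038/0.962 = 19/481.
Target odds = 0.8/0.2 = 4.
Need L⁶ ≥ 4 ÷ (19/481) = 1924/19.
2⁶ = 64 < 1924/19 ≤ 729 = 3⁶, so L = 3.

3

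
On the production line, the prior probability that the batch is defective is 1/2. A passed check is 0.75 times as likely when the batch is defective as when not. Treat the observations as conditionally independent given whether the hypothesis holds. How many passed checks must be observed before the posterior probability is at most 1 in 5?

Prior odds: 0.5 ÷ 0.5 = 1.
Likelihood ratio per passed check = 0.75.
Target posterior odds = 0.2/0.8 = 0.25.
Need 1 × 0.75ⁿ ≤ 0.25, i.e. 0.75ⁿ ≤ 0.25.
0.75⁴ = 0.31640625 is still above 0.25 but 0.75⁵ = 243/1024 is at or below it, so n = 5.

5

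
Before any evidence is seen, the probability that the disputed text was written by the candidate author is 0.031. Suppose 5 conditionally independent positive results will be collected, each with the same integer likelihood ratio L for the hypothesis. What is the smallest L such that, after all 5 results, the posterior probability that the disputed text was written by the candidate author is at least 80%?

Prior odds = 0.031/0.969 = 31/969.
Target odds = 0.8/0.2 = 4.
Need L⁵ ≥ 4 ÷ (31/969) = 3876/31.
2⁵ = 32 < 3876/31 ≤ 243 = 3⁵, so L = 3.

3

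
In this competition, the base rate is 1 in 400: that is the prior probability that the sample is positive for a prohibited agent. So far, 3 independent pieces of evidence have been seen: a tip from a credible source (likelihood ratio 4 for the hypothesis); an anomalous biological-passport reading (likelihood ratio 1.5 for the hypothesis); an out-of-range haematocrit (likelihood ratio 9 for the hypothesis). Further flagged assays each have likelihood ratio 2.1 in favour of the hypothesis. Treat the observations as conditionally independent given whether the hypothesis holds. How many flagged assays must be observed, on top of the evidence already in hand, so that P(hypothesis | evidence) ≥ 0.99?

9

Prior odds = 0.0025/0.9975 = 1/399.
Combined Bayes factor of the evidence already in hand = 4 × 1.5 × 9 = 54.
Odds after that evidence = (1/399) × 54 = 18/133.
Target odds = 0.99/0.01 = 99.
Need 2.1ⁿ ≥ 99 ÷ (18/133) = 731.5.
2.1⁸ ≈378.229 falls short of 731.5 but 2.1⁹ ≈794.28 reaches it, so n = 9.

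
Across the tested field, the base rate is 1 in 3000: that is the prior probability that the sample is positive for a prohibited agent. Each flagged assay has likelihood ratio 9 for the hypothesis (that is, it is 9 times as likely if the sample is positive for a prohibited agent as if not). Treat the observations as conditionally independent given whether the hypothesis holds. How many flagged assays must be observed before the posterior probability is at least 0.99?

Prior odds = (1/3000)/(2999/3000) = 1/2999.
Likelihood ratio per flagged assay = 9.
Target posterior odds = 0.99/0.01 = 99.
Require 9ⁿ ≥ 99 ÷ (1/2999) = 296901.
9⁵ = 59049 falls short of 296901 but 9⁶ = 531441 reaches it, so n = 6.

6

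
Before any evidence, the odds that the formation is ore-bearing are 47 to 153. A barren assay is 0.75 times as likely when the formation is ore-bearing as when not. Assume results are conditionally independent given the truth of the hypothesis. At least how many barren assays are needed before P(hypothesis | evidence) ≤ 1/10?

Prior odds = 47/153.
Likelihood ratio per barren assay = 0.75.
Target odds: 0.1 ÷ 0.9 = 1/9.
Need (47/153) × 0.75ⁿ ≤ 1/9, i.e. 0.75ⁿ ≤ 17/47.
0.75³ = 0.421875 is still above 17/47 but 0.75⁴ = 0.31640625 is at or below it, so n = 4.

4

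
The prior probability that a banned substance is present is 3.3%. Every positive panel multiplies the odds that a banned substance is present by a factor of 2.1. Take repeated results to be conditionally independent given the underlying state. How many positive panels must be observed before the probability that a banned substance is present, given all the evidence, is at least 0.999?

14

Prior odds = 0.033/0.967 = 33/967.
Likelihood ratio per positive panel = 2.1.
Target posterior odds = 0.999/0.001 = 999.
Require 2.1ⁿ ≥ 999 ÷ (33/967) = 322011/11.
2.1¹³ ≈15447.2 falls short of 322011/11 but 2.1¹⁴ ≈32439.2 reaches it, so n = 14.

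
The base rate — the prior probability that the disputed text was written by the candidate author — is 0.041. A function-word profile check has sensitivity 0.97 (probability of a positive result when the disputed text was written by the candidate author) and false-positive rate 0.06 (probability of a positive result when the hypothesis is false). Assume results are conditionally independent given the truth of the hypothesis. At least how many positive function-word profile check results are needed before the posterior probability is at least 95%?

Prior odds = 0.041/0.959 = 41/959.
Likelihood ratio of a positive result = 0.97/0.06 = 97/6.
Target posterior odds = 0.95/0.05 = 19.
Require (97/6)ⁿ ≥ 19 ÷ (41/959) = 18221/41.
(97/6)² = 9409/36 falls short of 18221/41 but (97/6)³ = 912673/216 reaches it, so n = 3.

3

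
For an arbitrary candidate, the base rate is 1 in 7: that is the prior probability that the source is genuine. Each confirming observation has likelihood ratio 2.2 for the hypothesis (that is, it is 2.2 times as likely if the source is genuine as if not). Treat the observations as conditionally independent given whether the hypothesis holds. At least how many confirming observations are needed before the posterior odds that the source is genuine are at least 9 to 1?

6

Prior odds: (1/7) ÷ (6/7) = 1/6.
Likelihood ratio per confirming observation = 2.2.
Target odds = 9.
Need (1/6) × 2.2ⁿ ≥ 9, i.e. 2.2ⁿ ≥ 54.
2.2⁵ = 51.53632 falls short of 54 but 2.2⁶ = 1771561/15625 reaches it, so n = 6.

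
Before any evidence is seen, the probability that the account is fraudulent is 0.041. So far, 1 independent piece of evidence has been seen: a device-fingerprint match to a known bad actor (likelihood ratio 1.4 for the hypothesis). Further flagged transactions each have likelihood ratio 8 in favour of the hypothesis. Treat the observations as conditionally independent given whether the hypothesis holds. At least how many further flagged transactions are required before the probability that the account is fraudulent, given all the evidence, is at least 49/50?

4

Prior odds = 0.041/0.959 = 41/959.
Bayes factor of the evidence already in hand = 1.4.
Odds after that evidence = (41/959) × 1.4 = 41/685.
Target odds = 0.98/0.02 = 49.
Need 8ⁿ ≥ 49 ÷ (41/685) = 33565/41.
8³ = 512 falls short of 33565/41 but 8⁴ = 4096 reaches it, so n = 4.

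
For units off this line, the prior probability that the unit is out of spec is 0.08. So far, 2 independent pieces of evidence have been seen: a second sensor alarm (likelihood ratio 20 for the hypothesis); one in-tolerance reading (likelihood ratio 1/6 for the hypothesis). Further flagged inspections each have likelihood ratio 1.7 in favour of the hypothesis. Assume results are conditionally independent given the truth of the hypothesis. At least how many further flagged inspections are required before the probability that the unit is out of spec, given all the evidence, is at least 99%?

Prior odds = 0.08/0.92 = 2/23.
Combined Bayes factor of the evidence already in hand = 20 × (1/6) = 10/3.
Odds after that evidence = (2/23) × 10/3 = 20/69.
Target odds = 0.99/0.01 = 99.
Need 1.7ⁿ ≥ 99 ÷ (20/69) = 341.55.
1.7¹⁰ ≈201.599 falls short of 341.55 but 1.7¹¹ ≈342.719 reaches it, so n = 11.

11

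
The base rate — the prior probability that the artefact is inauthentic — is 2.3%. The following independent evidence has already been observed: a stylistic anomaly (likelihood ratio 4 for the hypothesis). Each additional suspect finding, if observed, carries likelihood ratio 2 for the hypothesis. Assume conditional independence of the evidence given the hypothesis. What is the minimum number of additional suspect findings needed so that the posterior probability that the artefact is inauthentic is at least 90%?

Prior odds = 0.023/0.977 = 23/977.
Bayes factor of the evidence already in hand = 4.
Odds after that evidence = (23/977) × 4 = 92/977.
Target odds = 0.9/0.1 = 9.
Need 2ⁿ ≥ 9 ÷ (92/977) = 8793/92.
2⁶ = 64 falls short of 8793/92 but 2⁷ = 128 reaches it, so n = 7.

7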